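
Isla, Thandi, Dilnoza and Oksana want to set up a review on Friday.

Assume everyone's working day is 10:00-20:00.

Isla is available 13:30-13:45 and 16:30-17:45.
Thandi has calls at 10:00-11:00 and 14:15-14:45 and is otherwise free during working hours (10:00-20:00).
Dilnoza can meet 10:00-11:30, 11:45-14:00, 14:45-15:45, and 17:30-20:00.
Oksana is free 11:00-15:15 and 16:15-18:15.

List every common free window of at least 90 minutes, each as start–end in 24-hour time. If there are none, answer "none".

Thandi free within 10:00–20:00: 11:00–14:15, 14:45–20:00.
Isla ∩ Thandi: 13:30–13:45, 16:30–17:45.
Isla ∩ Thandi ∩ Dilnoza: 13:30–13:45, 17:30–17:45.
Isla ∩ Thandi ∩ Dilnoza ∩ Oksana: 13:30–13:45, 17:30–17:45.
Windows ≥ 90 min: (none).

none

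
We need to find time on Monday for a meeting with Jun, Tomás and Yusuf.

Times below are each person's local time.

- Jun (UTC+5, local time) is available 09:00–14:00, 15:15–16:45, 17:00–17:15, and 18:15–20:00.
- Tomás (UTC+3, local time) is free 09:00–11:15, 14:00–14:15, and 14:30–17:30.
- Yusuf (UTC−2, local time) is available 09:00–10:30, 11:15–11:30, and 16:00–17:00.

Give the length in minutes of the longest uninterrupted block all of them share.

15 minutes

Jun → UTC: 04:00–09:00, 10:15–11:45, 12:00–12:15, 13:15–15:00.
Tomás → UTC: 06:00–08:15, 11:00–11:15, 11:30–14:30.
Yusuf → UTC: 11:00–12:30, 13:15–13:30, 18:00–19:00.
Jun ∩ Tomás: 06:00–08:15, 11:00–11:15, 11:30–11:45, 12:00–12:15, 13:15–14:30.
Jun ∩ Tomás ∩ Yusuf: 11:00–11:15, 11:30–11:45, 12:00–12:15, 13:15–13:30.
Common window lengths: 15, 15, 15, 15 min; longest is 15.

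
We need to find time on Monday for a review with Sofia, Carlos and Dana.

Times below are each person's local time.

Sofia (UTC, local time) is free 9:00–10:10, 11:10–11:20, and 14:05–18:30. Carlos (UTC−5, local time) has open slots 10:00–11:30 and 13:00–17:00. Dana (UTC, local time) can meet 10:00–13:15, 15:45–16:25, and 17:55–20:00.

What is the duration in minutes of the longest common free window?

Sofia → UTC: 09:00–10:10, 11:10–11:20, 14:05–18:30.
Carlos → UTC: 15:00–16:30, 18:00–22:00.
Dana → UTC: 10:00–13:15, 15:45–16:25, 17:55–20:00.
Sofia ∩ Carlos: 15:00–16:30, 18:00–18:30.
Sofia ∩ Carlos ∩ Dana: 15:45–16:25, 18:00–18:30.
Common window lengths: 40, 30 min; longest is 40.

40 minutes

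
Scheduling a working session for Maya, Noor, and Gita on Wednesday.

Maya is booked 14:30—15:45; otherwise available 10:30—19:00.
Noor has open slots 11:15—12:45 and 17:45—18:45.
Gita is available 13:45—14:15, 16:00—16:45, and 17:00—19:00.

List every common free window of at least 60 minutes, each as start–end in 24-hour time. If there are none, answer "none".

Maya free within 10:30–19:00: 10:30–14:30, 15:45–19:00.
Maya ∩ Noor: 11:15–12:45, 17:45–18:45.
Maya ∩ Noor ∩ Gita: 17:45–18:45.
Windows ≥ 60 min: 17:45–18:45.

17:45–18:45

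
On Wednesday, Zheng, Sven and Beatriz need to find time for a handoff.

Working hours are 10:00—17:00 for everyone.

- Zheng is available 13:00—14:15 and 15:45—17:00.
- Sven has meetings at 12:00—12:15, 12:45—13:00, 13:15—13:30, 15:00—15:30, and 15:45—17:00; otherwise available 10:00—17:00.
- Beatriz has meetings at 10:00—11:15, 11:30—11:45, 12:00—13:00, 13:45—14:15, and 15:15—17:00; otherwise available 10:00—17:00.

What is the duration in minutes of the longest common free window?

15 minutes

Sven free within 10:00–17:00: 10:00–12:00, 12:15–12:45, 13:00–13:15, 13:30–15:00, 15:30–15:45.
Beatriz free within 10:00–17:00: 11:15–11:30, 11:45–12:00, 13:00–13:45, 14:15–15:15.
Zheng ∩ Sven: 13:00–13:15, 13:30–14:15.
Zheng ∩ Sven ∩ Beatriz: 13:00–13:15, 13:30–13:45.
Common window lengths: 15, 15 min; longest is 15.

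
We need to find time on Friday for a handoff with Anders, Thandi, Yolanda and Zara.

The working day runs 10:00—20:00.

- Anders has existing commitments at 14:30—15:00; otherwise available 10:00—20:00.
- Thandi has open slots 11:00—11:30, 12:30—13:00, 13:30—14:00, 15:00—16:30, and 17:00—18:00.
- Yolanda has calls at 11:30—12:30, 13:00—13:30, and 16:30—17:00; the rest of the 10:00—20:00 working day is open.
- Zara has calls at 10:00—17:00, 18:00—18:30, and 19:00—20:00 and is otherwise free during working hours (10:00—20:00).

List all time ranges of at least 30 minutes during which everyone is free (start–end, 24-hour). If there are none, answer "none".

Anders free within 10:00–20:00: 10:00–14:30, 15:00–20:00.
Yolanda free within 10:00–20:00: 10:00–11:30, 12:30–13:00, 13:30–16:30, 17:00–20:00.
Zara free within 10:00–20:00: 17:00–18:00, 18:30–19:00.
Anders ∩ Thandi: 11:00–11:30, 12:30–13:00, 13:30–14:00, 15:00–16:30, 17:00–18:00.
Anders ∩ Thandi ∩ Yolanda: 11:00–11:30, 12:30–13:00, 13:30–14:00, 15:00–16:30, 17:00–18:00.
Anders ∩ Thandi ∩ Yolanda ∩ Zara: 17:00–18:00.
Windows ≥ 30 min: 17:00–18:00.

17:00–18:00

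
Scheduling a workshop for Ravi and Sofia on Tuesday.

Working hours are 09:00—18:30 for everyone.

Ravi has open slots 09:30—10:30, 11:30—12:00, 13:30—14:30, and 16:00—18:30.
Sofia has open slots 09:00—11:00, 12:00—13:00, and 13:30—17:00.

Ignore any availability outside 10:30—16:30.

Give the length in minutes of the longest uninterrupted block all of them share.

Ravi ∩ Sofia: 09:30–10:30, 13:30–14:30, 16:00–17:00.
Restricted to 10:30–16:30: 13:30–14:30, 16:00–16:30.
Common window lengths: 60, 30 min; longest is 60.

60 minutes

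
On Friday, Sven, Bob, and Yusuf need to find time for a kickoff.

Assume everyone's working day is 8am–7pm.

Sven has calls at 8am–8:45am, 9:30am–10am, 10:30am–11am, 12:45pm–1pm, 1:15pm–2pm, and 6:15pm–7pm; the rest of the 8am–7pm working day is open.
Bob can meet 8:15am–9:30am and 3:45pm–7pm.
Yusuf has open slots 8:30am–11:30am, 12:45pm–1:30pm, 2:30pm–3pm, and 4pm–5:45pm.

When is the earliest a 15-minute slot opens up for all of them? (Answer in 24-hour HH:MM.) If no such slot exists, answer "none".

Sven free within 08:00–19:00: 08:45–09:30, 10:00–10:30, 11:00–12:45, 13:00–13:15, 14:00–18:15.
Sven ∩ Bob: 08:45–09:30, 15:45–18:15.
Sven ∩ Bob ∩ Yusuf: 08:45–09:30, 16:00–17:45.
Windows ≥ 15 min: 08:45–09:30, 16:00–17:45.
Earliest such window starts at 08:45.

08:45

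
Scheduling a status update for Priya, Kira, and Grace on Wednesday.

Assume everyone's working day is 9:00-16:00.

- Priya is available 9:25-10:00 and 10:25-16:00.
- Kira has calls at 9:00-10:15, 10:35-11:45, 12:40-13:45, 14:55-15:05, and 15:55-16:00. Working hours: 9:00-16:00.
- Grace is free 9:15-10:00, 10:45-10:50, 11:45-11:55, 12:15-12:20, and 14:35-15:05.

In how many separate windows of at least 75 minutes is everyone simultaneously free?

Kira free within 09:00–16:00: 10:15–10:35, 11:45–12:40, 13:45–14:55, 15:05–15:55.
Priya ∩ Kira: 10:25–10:35, 11:45–12:40, 13:45–14:55, 15:05–15:55.
Priya ∩ Kira ∩ Grace: 11:45–11:55, 12:15–12:20, 14:35–14:55.
Windows ≥ 75 min: (none).
That's 0 windows.

0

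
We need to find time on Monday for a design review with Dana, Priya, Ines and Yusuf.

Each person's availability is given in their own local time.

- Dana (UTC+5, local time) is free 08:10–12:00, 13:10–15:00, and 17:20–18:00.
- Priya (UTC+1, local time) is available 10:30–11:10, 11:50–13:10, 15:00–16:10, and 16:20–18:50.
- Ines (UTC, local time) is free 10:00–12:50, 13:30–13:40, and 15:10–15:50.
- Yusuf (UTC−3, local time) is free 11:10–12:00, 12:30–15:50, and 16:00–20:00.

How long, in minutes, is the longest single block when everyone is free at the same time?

Dana → UTC: 03:10–07:00, 08:10–10:00, 12:20–13:00.
Priya → UTC: 09:30–10:10, 10:50–12:10, 14:00–15:10, 15:20–17:50.
Ines → UTC: 10:00–12:50, 13:30–13:40, 15:10–15:50.
Yusuf → UTC: 14:10–15:00, 15:30–18:50, 19:00–23:00.
Dana ∩ Priya: 09:30–10:00.
Dana ∩ Priya ∩ Ines: (none).
Dana ∩ Priya ∩ Ines ∩ Yusuf: (none).
No common window.

0 minutes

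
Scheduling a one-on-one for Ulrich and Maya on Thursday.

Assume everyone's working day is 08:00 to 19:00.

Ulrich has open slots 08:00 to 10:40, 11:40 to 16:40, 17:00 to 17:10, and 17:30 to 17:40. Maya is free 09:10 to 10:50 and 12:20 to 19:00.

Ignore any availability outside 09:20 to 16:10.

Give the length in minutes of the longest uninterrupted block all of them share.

230 minutes

Ulrich ∩ Maya: 09:10–10:40, 12:20–16:40, 17:00–17:10, 17:30–17:40.
Restricted to 09:20–16:10: 09:20–10:40, 12:20–16:10.
Common window lengths: 80, 230 min; longest is 230.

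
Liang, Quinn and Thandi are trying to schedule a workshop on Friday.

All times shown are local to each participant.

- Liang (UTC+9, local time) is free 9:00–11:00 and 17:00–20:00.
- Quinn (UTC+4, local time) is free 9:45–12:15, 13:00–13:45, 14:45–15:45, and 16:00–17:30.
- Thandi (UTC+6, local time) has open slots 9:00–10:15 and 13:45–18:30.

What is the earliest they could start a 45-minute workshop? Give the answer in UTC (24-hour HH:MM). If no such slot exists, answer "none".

09:00

Liang → UTC: 00:00–02:00, 08:00–11:00.
Quinn → UTC: 05:45–08:15, 09:00–09:45, 10:45–11:45, 12:00–13:30.
Thandi → UTC: 03:00–04:15, 07:45–12:30.
Liang ∩ Quinn: 08:00–08:15, 09:00–09:45, 10:45–11:00.
Liang ∩ Quinn ∩ Thandi: 08:00–08:15, 09:00–09:45, 10:45–11:00.
Windows ≥ 45 min: 09:00–09:45.
Earliest such window starts at 09:00.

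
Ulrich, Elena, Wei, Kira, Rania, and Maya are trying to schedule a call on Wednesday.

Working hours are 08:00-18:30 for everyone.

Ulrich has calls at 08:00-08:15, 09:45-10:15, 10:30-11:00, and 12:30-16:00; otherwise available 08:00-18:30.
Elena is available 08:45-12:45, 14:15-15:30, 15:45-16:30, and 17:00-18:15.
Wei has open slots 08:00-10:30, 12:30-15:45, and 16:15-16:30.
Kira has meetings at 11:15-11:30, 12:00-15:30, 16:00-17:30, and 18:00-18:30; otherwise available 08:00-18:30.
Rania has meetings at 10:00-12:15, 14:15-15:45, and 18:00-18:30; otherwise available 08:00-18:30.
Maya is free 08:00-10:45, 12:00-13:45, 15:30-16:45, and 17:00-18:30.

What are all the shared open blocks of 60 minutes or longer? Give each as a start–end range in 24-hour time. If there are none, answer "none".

Ulrich free within 08:00–18:30: 08:15–09:45, 10:15–10:30, 11:00–12:30, 16:00–18:30.
Kira free within 08:00–18:30: 08:00–11:15, 11:30–12:00, 15:30–16:00, 17:30–18:00.
Rania free within 08:00–18:30: 08:00–10:00, 12:15–14:15, 15:45–18:00.
Ulrich ∩ Elena: 08:45–09:45, 10:15–10:30, 11:00–12:30, 16:00–16:30, 17:00–18:15.
Ulrich ∩ Elena ∩ Wei: 08:45–09:45, 10:15–10:30, 16:15–16:30.
Ulrich ∩ Elena ∩ Wei ∩ Kira: 08:45–09:45, 10:15–10:30.
Ulrich ∩ Elena ∩ Wei ∩ Kira ∩ Rania: 08:45–09:45.
Ulrich ∩ Elena ∩ Wei ∩ Kira ∩ Rania ∩ Maya: 08:45–09:45.
Windows ≥ 60 min: 08:45–09:45.

08:45–09:45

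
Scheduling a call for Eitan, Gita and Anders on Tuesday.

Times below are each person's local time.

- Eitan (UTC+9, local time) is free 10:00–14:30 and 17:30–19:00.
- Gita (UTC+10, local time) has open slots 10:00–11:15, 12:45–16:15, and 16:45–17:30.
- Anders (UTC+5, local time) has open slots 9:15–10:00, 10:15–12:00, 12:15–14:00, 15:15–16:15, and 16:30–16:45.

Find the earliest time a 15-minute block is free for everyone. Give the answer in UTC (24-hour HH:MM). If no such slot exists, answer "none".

Eitan → UTC: 01:00–05:30, 08:30–10:00.
Gita → UTC: 00:00–01:15, 02:45–06:15, 06:45–07:30.
Anders → UTC: 04:15–05:00, 05:15–07:00, 07:15–09:00, 10:15–11:15, 11:30–11:45.
Eitan ∩ Gita: 01:00–01:15, 02:45–05:30.
Eitan ∩ Gita ∩ Anders: 04:15–05:00, 05:15–05:30.
Windows ≥ 15 min: 04:15–05:00, 05:15–05:30.
Earliest such window starts at 04:15.

04:15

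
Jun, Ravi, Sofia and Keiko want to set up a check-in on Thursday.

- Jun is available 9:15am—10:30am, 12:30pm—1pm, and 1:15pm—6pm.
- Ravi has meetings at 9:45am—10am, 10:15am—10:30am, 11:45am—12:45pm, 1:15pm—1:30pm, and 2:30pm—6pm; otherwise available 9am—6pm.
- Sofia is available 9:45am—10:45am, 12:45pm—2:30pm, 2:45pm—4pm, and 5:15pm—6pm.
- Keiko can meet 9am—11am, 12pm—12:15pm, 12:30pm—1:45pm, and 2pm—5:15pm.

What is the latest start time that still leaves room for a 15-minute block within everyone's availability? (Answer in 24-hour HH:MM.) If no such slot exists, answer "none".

Ravi free within 09:00–18:00: 09:00–09:45, 10:00–10:15, 10:30–11:45, 12:45–13:15, 13:30–14:30.
Jun ∩ Ravi: 09:15–09:45, 10:00–10:15, 12:45–13:00, 13:30–14:30.
Jun ∩ Ravi ∩ Sofia: 10:00–10:15, 12:45–13:00, 13:30–14:30.
Jun ∩ Ravi ∩ Sofia ∩ Keiko: 10:00–10:15, 12:45–13:00, 13:30–13:45, 14:00–14:30.
Windows ≥ 15 min: 10:00–10:15, 12:45–13:00, 13:30–13:45, 14:00–14:30.
Latest start in the last window 14:00–14:30 is 14:30 − 15 min = 14:15.

14:15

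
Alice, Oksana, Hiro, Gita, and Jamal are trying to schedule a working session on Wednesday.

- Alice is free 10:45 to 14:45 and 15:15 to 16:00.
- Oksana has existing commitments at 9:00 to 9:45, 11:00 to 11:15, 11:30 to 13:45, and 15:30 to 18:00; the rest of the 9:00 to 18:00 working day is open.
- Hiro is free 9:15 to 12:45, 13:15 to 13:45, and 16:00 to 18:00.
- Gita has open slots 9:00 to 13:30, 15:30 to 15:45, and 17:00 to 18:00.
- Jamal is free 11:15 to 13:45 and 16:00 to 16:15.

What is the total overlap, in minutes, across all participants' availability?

15 minutes

Oksana free within 09:00–18:00: 09:45–11:00, 11:15–11:30, 13:45–15:30.
Alice ∩ Oksana: 10:45–11:00, 11:15–11:30, 13:45–14:45, 15:15–15:30.
Alice ∩ Oksana ∩ Hiro: 10:45–11:00, 11:15–11:30.
Alice ∩ Oksana ∩ Hiro ∩ Gita: 10:45–11:00, 11:15–11:30.
Alice ∩ Oksana ∩ Hiro ∩ Gita ∩ Jamal: 11:15–11:30.
Total common minutes: 15.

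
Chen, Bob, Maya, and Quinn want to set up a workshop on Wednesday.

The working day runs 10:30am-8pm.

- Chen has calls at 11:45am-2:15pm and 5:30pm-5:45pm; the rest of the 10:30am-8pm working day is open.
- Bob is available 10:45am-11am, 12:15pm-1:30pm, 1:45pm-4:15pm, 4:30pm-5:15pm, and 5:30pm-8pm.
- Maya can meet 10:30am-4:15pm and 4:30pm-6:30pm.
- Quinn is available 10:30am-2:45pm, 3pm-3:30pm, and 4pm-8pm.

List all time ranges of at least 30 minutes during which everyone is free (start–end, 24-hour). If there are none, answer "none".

14:15–14:45, 15:00–15:30, 16:30–17:15, 17:45–18:30

Chen free within 10:30–20:00: 10:30–11:45, 14:15–17:30, 17:45–20:00.
Chen ∩ Bob: 10:45–11:00, 14:15–16:15, 16:30–17:15, 17:45–20:00.
Chen ∩ Bob ∩ Maya: 10:45–11:00, 14:15–16:15, 16:30–17:15, 17:45–18:30.
Chen ∩ Bob ∩ Maya ∩ Quinn: 10:45–11:00, 14:15–14:45, 15:00–15:30, 16:00–16:15, 16:30–17:15, 17:45–18:30.
Windows ≥ 30 min: 14:15–14:45, 15:00–15:30, 16:30–17:15, 17:45–18:30.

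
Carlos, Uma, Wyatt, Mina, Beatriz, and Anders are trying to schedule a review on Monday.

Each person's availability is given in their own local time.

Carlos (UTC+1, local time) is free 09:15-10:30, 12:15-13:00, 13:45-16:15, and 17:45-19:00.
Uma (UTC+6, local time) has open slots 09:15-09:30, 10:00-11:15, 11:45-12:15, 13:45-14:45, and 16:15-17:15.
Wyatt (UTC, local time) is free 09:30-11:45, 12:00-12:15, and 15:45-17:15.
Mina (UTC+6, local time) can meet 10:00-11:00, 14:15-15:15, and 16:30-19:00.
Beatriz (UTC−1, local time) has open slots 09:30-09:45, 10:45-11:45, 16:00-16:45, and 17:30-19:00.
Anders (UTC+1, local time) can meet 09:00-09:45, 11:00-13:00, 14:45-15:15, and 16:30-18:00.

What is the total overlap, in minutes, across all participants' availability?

0 minutes

Carlos → UTC: 08:15–09:30, 11:15–12:00, 12:45–15:15, 16:45–18:00.
Uma → UTC: 03:15–03:30, 04:00–05:15, 05:45–06:15, 07:45–08:45, 10:15–11:15.
Wyatt → UTC: 09:30–11:45, 12:00–12:15, 15:45–17:15.
Mina → UTC: 04:00–05:00, 08:15–09:15, 10:30–13:00.
Beatriz → UTC: 10:30–10:45, 11:45–12:45, 17:00–17:45, 18:30–20:00.
Anders → UTC: 08:00–08:45, 10:00–12:00, 13:45–14:15, 15:30–17:00.
Carlos ∩ Uma: 08:15–08:45.
Carlos ∩ Uma ∩ Wyatt: (none).
Carlos ∩ Uma ∩ Wyatt ∩ Mina: (none).
Carlos ∩ Uma ∩ Wyatt ∩ Mina ∩ Beatriz: (none).
Carlos ∩ Uma ∩ Wyatt ∩ Mina ∩ Beatriz ∩ Anders: (none).
Total common minutes: 0.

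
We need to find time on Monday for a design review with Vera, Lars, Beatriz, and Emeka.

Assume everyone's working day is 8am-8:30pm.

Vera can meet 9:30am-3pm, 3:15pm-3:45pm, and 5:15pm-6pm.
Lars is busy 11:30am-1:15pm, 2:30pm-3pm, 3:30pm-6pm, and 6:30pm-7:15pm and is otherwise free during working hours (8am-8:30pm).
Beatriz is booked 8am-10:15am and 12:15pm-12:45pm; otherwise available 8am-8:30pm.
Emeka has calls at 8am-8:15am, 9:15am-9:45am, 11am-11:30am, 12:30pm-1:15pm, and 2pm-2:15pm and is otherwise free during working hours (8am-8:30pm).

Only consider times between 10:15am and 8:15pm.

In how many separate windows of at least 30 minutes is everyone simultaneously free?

2

Lars free within 08:00–20:30: 08:00–11:30, 13:15–14:30, 15:00–15:30, 18:00–18:30, 19:15–20:30.
Beatriz free within 08:00–20:30: 10:15–12:15, 12:45–20:30.
Emeka free within 08:00–20:30: 08:15–09:15, 09:45–11:00, 11:30–12:30, 13:15–14:00, 14:15–20:30.
Vera ∩ Lars: 09:30–11:30, 13:15–14:30, 15:15–15:30.
Vera ∩ Lars ∩ Beatriz: 10:15–11:30, 13:15–14:30, 15:15–15:30.
Vera ∩ Lars ∩ Beatriz ∩ Emeka: 10:15–11:00, 13:15–14:00, 14:15–14:30, 15:15–15:30.
Restricted to 10:15–20:15: 10:15–11:00, 13:15–14:00, 14:15–14:30, 15:15–15:30.
Windows ≥ 30 min: 10:15–11:00, 13:15–14:00.
That's 2 windows.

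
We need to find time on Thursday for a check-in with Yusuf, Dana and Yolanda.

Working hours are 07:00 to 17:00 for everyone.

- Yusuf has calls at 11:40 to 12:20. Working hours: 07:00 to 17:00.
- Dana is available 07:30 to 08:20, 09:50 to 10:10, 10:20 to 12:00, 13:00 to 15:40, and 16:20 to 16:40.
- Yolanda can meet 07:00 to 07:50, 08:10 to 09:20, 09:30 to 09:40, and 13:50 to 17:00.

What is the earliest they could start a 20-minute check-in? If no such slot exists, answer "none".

Yusuf free within 07:00–17:00: 07:00–11:40, 12:20–17:00.
Yusuf ∩ Dana: 07:30–08:20, 09:50–10:10, 10:20–11:40, 13:00–15:40, 16:20–16:40.
Yusuf ∩ Dana ∩ Yolanda: 07:30–07:50, 08:10–08:20, 13:50–15:40, 16:20–16:40.
Windows ≥ 20 min: 07:30–07:50, 13:50–15:40, 16:20–16:40.
Earliest such window starts at 07:30.

07:30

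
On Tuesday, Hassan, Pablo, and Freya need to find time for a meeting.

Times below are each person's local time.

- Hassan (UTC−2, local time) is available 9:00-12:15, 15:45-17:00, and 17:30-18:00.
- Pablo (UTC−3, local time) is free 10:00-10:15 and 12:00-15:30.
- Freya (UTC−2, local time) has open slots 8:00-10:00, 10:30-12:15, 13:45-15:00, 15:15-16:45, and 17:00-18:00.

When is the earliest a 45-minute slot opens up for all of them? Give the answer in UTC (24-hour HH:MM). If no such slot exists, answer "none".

17:45

Hassan → UTC: 11:00–14:15, 17:45–19:00, 19:30–20:00.
Pablo → UTC: 13:00–13:15, 15:00–18:30.
Freya → UTC: 10:00–12:00, 12:30–14:15, 15:45–17:00, 17:15–18:45, 19:00–20:00.
Hassan ∩ Pablo: 13:00–13:15, 17:45–18:30.
Hassan ∩ Pablo ∩ Freya: 13:00–13:15, 17:45–18:30.
Windows ≥ 45 min: 17:45–18:30.
Earliest such window starts at 17:45.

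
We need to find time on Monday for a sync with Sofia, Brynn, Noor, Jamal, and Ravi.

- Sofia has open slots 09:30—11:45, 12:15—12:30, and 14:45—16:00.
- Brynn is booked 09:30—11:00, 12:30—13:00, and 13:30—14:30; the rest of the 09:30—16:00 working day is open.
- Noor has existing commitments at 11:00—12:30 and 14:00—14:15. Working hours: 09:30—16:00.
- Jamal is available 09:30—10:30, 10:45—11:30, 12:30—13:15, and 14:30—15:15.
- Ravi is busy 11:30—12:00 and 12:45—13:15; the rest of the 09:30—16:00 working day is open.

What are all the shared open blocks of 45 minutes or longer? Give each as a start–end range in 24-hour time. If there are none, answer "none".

none

Brynn free within 09:30–16:00: 11:00–12:30, 13:00–13:30, 14:30–16:00.
Noor free within 09:30–16:00: 09:30–11:00, 12:30–14:00, 14:15–16:00.
Ravi free within 09:30–16:00: 09:30–11:30, 12:00–12:45, 13:15–16:00.
Sofia ∩ Brynn: 11:00–11:45, 12:15–12:30, 14:45–16:00.
Sofia ∩ Brynn ∩ Noor: 14:45–16:00.
Sofia ∩ Brynn ∩ Noor ∩ Jamal: 14:45–15:15.
Sofia ∩ Brynn ∩ Noor ∩ Jamal ∩ Ravi: 14:45–15:15.
Windows ≥ 45 min: (none).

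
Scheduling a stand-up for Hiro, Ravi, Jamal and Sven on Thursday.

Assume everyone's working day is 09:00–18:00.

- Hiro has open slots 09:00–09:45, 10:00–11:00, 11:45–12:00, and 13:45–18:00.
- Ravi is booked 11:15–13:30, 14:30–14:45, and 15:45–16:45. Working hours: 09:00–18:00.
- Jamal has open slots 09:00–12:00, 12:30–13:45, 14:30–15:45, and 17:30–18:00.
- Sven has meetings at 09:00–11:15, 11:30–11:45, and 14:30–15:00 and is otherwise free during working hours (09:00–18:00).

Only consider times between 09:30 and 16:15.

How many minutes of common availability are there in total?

45 minutes

Ravi free within 09:00–18:00: 09:00–11:15, 13:30–14:30, 14:45–15:45, 16:45–18:00.
Sven free within 09:00–18:00: 11:15–11:30, 11:45–14:30, 15:00–18:00.
Hiro ∩ Ravi: 09:00–09:45, 10:00–11:00, 13:45–14:30, 14:45–15:45, 16:45–18:00.
Hiro ∩ Ravi ∩ Jamal: 09:00–09:45, 10:00–11:00, 14:45–15:45, 17:30–18:00.
Hiro ∩ Ravi ∩ Jamal ∩ Sven: 15:00–15:45, 17:30–18:00.
Restricted to 09:30–16:15: 15:00–15:45.
Total common minutes: 45.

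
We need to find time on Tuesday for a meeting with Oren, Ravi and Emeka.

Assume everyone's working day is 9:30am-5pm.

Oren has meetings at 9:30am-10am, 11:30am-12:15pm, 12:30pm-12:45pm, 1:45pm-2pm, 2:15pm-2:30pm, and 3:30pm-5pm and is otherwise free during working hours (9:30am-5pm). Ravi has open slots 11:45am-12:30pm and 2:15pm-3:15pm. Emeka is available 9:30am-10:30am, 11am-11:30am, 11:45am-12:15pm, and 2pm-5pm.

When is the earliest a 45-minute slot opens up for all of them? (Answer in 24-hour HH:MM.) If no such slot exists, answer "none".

Oren free within 09:30–17:00: 10:00–11:30, 12:15–12:30, 12:45–13:45, 14:00–14:15, 14:30–15:30.
Oren ∩ Ravi: 12:15–12:30, 14:30–15:15.
Oren ∩ Ravi ∩ Emeka: 14:30–15:15.
Windows ≥ 45 min: 14:30–15:15.
Earliest such window starts at 14:30.

14:30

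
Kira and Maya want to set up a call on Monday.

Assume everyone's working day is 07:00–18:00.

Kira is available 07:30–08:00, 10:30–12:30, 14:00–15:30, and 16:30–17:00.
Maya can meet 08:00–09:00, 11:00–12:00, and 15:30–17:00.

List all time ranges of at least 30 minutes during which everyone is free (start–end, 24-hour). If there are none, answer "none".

Kira ∩ Maya: 11:00–12:00, 16:30–17:00.
Windows ≥ 30 min: 11:00–12:00, 16:30–17:00.

11:00–12:00, 16:30–17:00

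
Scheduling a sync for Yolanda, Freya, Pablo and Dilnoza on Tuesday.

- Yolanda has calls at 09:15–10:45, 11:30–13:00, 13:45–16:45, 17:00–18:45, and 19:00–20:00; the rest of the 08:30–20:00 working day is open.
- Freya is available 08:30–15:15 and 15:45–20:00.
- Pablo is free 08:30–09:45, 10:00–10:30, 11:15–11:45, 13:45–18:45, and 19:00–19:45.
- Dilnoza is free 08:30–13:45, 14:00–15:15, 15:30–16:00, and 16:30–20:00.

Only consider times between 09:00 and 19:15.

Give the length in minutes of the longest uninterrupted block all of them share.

Yolanda free within 08:30–20:00: 08:30–09:15, 10:45–11:30, 13:00–13:45, 16:45–17:00, 18:45–19:00.
Yolanda ∩ Freya: 08:30–09:15, 10:45–11:30, 13:00–13:45, 16:45–17:00, 18:45–19:00.
Yolanda ∩ Freya ∩ Pablo: 08:30–09:15, 11:15–11:30, 16:45–17:00.
Yolanda ∩ Freya ∩ Pablo ∩ Dilnoza: 08:30–09:15, 11:15–11:30, 16:45–17:00.
Restricted to 09:00–19:15: 09:00–09:15, 11:15–11:30, 16:45–17:00.
Common window lengths: 15, 15, 15 min; longest is 15.

15 minutes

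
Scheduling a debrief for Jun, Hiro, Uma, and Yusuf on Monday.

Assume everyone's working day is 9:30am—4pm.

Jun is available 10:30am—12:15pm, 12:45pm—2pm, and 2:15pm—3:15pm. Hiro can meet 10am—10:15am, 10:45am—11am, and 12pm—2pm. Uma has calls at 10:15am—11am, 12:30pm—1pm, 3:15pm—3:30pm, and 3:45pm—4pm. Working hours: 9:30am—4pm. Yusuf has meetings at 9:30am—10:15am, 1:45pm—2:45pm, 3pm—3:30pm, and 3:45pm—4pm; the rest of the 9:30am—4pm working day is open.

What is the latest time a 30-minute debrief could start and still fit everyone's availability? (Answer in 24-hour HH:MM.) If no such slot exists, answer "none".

Uma free within 09:30–16:00: 09:30–10:15, 11:00–12:30, 13:00–15:15, 15:30–15:45.
Yusuf free within 09:30–16:00: 10:15–13:45, 14:45–15:00, 15:30–15:45.
Jun ∩ Hiro: 10:45–11:00, 12:00–12:15, 12:45–14:00.
Jun ∩ Hiro ∩ Uma: 12:00–12:15, 13:00–14:00.
Jun ∩ Hiro ∩ Uma ∩ Yusuf: 12:00–12:15, 13:00–13:45.
Windows ≥ 30 min: 13:00–13:45.
Latest start in the last window 13:00–13:45 is 13:45 − 30 min = 13:15.

13:15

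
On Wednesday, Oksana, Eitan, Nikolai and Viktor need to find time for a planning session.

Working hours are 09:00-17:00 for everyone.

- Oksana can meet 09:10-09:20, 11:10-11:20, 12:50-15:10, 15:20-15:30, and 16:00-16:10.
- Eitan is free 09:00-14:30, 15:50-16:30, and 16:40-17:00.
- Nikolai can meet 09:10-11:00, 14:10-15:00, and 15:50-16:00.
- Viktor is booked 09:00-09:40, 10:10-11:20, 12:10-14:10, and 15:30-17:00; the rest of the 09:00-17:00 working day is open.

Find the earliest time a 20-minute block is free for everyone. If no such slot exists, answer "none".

14:10

Viktor free within 09:00–17:00: 09:40–10:10, 11:20–12:10, 14:10–15:30.
Oksana ∩ Eitan: 09:10–09:20, 11:10–11:20, 12:50–14:30, 16:00–16:10.
Oksana ∩ Eitan ∩ Nikolai: 09:10–09:20, 14:10–14:30.
Oksana ∩ Eitan ∩ Nikolai ∩ Viktor: 14:10–14:30.
Windows ≥ 20 min: 14:10–14:30.
Earliest such window starts at 14:10.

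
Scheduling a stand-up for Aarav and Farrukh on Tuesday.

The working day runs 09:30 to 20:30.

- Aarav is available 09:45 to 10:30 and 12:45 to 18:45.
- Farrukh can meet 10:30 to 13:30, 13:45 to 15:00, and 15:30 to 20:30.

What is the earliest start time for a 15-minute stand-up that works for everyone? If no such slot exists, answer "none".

12:45

Aarav ∩ Farrukh: 12:45–13:30, 13:45–15:00, 15:30–18:45.
Windows ≥ 15 min: 12:45–13:30, 13:45–15:00, 15:30–18:45.
Earliest such window starts at 12:45.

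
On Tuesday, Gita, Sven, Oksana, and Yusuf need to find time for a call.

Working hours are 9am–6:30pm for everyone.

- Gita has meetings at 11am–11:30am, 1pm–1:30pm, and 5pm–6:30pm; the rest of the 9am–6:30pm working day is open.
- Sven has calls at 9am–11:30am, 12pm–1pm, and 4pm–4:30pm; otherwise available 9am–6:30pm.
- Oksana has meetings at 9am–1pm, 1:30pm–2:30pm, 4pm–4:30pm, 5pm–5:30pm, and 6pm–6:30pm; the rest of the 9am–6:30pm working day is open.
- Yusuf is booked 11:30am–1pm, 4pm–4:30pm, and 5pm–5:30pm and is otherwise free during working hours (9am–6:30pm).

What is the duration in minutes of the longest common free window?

Gita free within 09:00–18:30: 09:00–11:00, 11:30–13:00, 13:30–17:00.
Sven free within 09:00–18:30: 11:30–12:00, 13:00–16:00, 16:30–18:30.
Oksana free within 09:00–18:30: 13:00–13:30, 14:30–16:00, 16:30–17:00, 17:30–18:00.
Yusuf free within 09:00–18:30: 09:00–11:30, 13:00–16:00, 16:30–17:00, 17:30–18:30.
Gita ∩ Sven: 11:30–12:00, 13:30–16:00, 16:30–17:00.
Gita ∩ Sven ∩ Oksana: 14:30–16:00, 16:30–17:00.
Gita ∩ Sven ∩ Oksana ∩ Yusuf: 14:30–16:00, 16:30–17:00.
Common window lengths: 90, 30 min; longest is 90.

90 minutes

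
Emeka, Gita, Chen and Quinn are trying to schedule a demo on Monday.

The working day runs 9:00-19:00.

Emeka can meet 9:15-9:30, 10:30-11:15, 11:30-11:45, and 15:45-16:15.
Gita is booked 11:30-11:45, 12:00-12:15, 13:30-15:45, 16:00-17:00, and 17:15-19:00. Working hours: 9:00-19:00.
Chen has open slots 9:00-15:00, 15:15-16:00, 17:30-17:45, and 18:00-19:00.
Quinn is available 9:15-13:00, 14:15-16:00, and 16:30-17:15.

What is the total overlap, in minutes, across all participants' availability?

75 minutes

Gita free within 09:00–19:00: 09:00–11:30, 11:45–12:00, 12:15–13:30, 15:45–16:00, 17:00–17:15.
Emeka ∩ Gita: 09:15–09:30, 10:30–11:15, 15:45–16:00.
Emeka ∩ Gita ∩ Chen: 09:15–09:30, 10:30–11:15, 15:45–16:00.
Emeka ∩ Gita ∩ Chen ∩ Quinn: 09:15–09:30, 10:30–11:15, 15:45–16:00.
Total common minutes: 15 + 45 + 15 = 75.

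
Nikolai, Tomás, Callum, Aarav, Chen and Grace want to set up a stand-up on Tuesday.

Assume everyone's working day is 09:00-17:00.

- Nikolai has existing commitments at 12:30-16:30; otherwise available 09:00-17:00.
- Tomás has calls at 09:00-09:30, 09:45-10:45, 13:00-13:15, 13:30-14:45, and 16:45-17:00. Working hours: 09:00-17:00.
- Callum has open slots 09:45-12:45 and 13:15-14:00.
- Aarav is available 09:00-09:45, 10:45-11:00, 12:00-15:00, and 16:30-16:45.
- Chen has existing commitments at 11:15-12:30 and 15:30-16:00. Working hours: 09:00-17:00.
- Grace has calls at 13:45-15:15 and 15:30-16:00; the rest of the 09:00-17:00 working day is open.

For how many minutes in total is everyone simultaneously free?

15 minutes

Nikolai free within 09:00–17:00: 09:00–12:30, 16:30–17:00.
Tomás free within 09:00–17:00: 09:30–09:45, 10:45–13:00, 13:15–13:30, 14:45–16:45.
Chen free within 09:00–17:00: 09:00–11:15, 12:30–15:30, 16:00–17:00.
Grace free within 09:00–17:00: 09:00–13:45, 15:15–15:30, 16:00–17:00.
Nikolai ∩ Tomás: 09:30–09:45, 10:45–12:30, 16:30–16:45.
Nikolai ∩ Tomás ∩ Callum: 10:45–12:30.
Nikolai ∩ Tomás ∩ Callum ∩ Aarav: 10:45–11:00, 12:00–12:30.
Nikolai ∩ Tomás ∩ Callum ∩ Aarav ∩ Chen: 10:45–11:00.
Nikolai ∩ Tomás ∩ Callum ∩ Aarav ∩ Chen ∩ Grace: 10:45–11:00.
Total common minutes: 15.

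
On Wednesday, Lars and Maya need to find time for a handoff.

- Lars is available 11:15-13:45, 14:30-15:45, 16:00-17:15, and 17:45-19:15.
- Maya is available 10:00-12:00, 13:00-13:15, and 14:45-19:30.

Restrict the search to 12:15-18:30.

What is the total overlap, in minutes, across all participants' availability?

Lars ∩ Maya: 11:15–12:00, 13:00–13:15, 14:45–15:45, 16:00–17:15, 17:45–19:15.
Restricted to 12:15–18:30: 13:00–13:15, 14:45–15:45, 16:00–17:15, 17:45–18:30.
Total common minutes: 15 + 60 + 75 + 45 = 195.

195 minutes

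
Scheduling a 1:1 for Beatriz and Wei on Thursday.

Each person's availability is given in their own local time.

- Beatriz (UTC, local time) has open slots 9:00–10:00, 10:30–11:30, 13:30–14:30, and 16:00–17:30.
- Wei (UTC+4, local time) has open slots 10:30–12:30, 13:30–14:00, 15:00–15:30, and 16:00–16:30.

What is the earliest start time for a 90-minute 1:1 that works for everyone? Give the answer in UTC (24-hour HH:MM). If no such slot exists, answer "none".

none

Beatriz → UTC: 09:00–10:00, 10:30–11:30, 13:30–14:30, 16:00–17:30.
Wei → UTC: 06:30–08:30, 09:30–10:00, 11:00–11:30, 12:00–12:30.
Beatriz ∩ Wei: 09:30–10:00, 11:00–11:30.
Windows ≥ 90 min: (none).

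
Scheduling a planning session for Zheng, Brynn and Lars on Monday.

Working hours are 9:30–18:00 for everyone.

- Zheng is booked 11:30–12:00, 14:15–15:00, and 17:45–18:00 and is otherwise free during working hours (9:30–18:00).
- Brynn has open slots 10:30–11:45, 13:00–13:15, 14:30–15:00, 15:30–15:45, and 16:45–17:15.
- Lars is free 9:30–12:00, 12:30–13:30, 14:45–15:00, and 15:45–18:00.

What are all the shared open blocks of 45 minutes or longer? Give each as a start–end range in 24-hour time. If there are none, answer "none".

Zheng free within 09:30–18:00: 09:30–11:30, 12:00–14:15, 15:00–17:45.
Zheng ∩ Brynn: 10:30–11:30, 13:00–13:15, 15:30–15:45, 16:45–17:15.
Zheng ∩ Brynn ∩ Lars: 10:30–11:30, 13:00–13:15, 16:45–17:15.
Windows ≥ 45 min: 10:30–11:30.

10:30–11:30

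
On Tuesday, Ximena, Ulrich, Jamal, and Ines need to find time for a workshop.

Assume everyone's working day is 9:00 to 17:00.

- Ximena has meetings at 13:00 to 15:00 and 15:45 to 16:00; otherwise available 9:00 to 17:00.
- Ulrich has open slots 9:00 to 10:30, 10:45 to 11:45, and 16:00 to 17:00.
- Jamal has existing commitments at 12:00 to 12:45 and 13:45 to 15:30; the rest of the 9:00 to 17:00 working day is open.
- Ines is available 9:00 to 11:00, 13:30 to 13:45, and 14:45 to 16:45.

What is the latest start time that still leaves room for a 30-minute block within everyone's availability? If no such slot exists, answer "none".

16:15

Ximena free within 09:00–17:00: 09:00–13:00, 15:00–15:45, 16:00–17:00.
Jamal free within 09:00–17:00: 09:00–12:00, 12:45–13:45, 15:30–17:00.
Ximena ∩ Ulrich: 09:00–10:30, 10:45–11:45, 16:00–17:00.
Ximena ∩ Ulrich ∩ Jamal: 09:00–10:30, 10:45–11:45, 16:00–17:00.
Ximena ∩ Ulrich ∩ Jamal ∩ Ines: 09:00–10:30, 10:45–11:00, 16:00–16:45.
Windows ≥ 30 min: 09:00–10:30, 16:00–16:45.
Latest start in the last window 16:00–16:45 is 16:45 − 30 min = 16:15.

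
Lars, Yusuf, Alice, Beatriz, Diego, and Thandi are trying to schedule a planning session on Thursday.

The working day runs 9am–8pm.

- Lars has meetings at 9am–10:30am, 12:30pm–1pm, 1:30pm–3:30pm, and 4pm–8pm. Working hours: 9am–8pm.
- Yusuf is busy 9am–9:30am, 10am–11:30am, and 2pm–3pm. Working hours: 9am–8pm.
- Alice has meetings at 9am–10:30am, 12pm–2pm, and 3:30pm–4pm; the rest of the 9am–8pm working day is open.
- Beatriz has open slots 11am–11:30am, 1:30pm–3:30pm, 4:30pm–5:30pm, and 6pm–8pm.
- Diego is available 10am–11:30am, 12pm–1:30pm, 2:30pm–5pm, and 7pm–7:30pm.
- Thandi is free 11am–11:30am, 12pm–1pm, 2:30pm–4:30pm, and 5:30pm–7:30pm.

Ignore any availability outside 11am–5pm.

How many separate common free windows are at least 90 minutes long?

0

Lars free within 09:00–20:00: 10:30–12:30, 13:00–13:30, 15:30–16:00.
Yusuf free within 09:00–20:00: 09:30–10:00, 11:30–14:00, 15:00–20:00.
Alice free within 09:00–20:00: 10:30–12:00, 14:00–15:30, 16:00–20:00.
Lars ∩ Yusuf: 11:30–12:30, 13:00–13:30, 15:30–16:00.
Lars ∩ Yusuf ∩ Alice: 11:30–12:00.
Lars ∩ Yusuf ∩ Alice ∩ Beatriz: (none).
Lars ∩ Yusuf ∩ Alice ∩ Beatriz ∩ Diego: (none).
Lars ∩ Yusuf ∩ Alice ∩ Beatriz ∩ Diego ∩ Thandi: (none).
Restricted to 11:00–17:00: (none).
Windows ≥ 90 min: (none).
That's 0 windows.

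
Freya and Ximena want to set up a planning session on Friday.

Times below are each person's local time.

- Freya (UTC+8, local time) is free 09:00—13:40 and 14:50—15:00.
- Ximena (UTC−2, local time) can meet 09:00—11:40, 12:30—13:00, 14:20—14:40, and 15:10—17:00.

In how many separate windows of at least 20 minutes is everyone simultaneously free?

Freya → UTC: 01:00–05:40, 06:50–07:00.
Ximena → UTC: 11:00–13:40, 14:30–15:00, 16:20–16:40, 17:10–19:00.
Freya ∩ Ximena: (none).
Windows ≥ 20 min: (none).
That's 0 windows.

0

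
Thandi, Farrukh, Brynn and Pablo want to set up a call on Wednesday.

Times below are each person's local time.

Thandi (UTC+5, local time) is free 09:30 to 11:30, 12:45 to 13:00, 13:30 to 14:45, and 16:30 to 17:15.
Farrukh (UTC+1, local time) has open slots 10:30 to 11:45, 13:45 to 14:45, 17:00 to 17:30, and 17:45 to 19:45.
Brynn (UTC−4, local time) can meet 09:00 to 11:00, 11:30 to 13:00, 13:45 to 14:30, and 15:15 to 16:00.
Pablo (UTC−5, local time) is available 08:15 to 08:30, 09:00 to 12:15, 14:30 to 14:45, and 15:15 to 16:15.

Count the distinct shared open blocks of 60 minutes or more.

Thandi → UTC: 04:30–06:30, 07:45–08:00, 08:30–09:45, 11:30–12:15.
Farrukh → UTC: 09:30–10:45, 12:45–13:45, 16:00–16:30, 16:45–18:45.
Brynn → UTC: 13:00–15:00, 15:30–17:00, 17:45–18:30, 19:15–20:00.
Pablo → UTC: 13:15–13:30, 14:00–17:15, 19:30–19:45, 20:15–21:15.
Thandi ∩ Farrukh: 09:30–09:45.
Thandi ∩ Farrukh ∩ Brynn: (none).
Thandi ∩ Farrukh ∩ Brynn ∩ Pablo: (none).
Windows ≥ 60 min: (none).
That's 0 windows.

0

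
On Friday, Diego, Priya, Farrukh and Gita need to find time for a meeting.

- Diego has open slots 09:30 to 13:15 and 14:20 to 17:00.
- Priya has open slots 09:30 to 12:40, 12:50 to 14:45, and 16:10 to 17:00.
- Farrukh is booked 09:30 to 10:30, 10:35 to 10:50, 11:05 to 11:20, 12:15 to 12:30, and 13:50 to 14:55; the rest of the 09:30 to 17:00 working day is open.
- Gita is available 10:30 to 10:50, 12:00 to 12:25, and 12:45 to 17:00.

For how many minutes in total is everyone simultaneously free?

Farrukh free within 09:30–17:00: 10:30–10:35, 10:50–11:05, 11:20–12:15, 12:30–13:50, 14:55–17:00.
Diego ∩ Priya: 09:30–12:40, 12:50–13:15, 14:20–14:45, 16:10–17:00.
Diego ∩ Priya ∩ Farrukh: 10:30–10:35, 10:50–11:05, 11:20–12:15, 12:30–12:40, 12:50–13:15, 16:10–17:00.
Diego ∩ Priya ∩ Farrukh ∩ Gita: 10:30–10:35, 12:00–12:15, 12:50–13:15, 16:10–17:00.
Total common minutes: 5 + 15 + 25 + 50 = 95.

95 minutes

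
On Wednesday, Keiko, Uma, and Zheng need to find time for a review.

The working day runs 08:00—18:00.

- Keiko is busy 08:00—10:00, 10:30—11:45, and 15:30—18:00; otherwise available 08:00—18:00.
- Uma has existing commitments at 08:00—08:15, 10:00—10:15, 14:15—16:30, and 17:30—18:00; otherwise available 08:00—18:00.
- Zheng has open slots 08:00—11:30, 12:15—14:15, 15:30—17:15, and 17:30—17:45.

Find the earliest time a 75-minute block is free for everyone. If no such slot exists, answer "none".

Keiko free within 08:00–18:00: 10:00–10:30, 11:45–15:30.
Uma free within 08:00–18:00: 08:15–10:00, 10:15–14:15, 16:30–17:30.
Keiko ∩ Uma: 10:15–10:30, 11:45–14:15.
Keiko ∩ Uma ∩ Zheng: 10:15–10:30, 12:15–14:15.
Windows ≥ 75 min: 12:15–14:15.
Earliest such window starts at 12:15.

12:15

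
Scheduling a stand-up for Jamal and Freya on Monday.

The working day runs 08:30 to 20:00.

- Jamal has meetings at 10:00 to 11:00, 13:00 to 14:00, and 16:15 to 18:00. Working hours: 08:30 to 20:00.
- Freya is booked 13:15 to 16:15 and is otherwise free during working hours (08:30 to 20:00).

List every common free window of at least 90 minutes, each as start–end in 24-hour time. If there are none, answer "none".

Jamal free within 08:30–20:00: 08:30–10:00, 11:00–13:00, 14:00–16:15, 18:00–20:00.
Freya free within 08:30–20:00: 08:30–13:15, 16:15–20:00.
Jamal ∩ Freya: 08:30–10:00, 11:00–13:00, 18:00–20:00.
Windows ≥ 90 min: 08:30–10:00, 11:00–13:00, 18:00–20:00.

08:30–10:00, 11:00–13:00, 18:00–20:00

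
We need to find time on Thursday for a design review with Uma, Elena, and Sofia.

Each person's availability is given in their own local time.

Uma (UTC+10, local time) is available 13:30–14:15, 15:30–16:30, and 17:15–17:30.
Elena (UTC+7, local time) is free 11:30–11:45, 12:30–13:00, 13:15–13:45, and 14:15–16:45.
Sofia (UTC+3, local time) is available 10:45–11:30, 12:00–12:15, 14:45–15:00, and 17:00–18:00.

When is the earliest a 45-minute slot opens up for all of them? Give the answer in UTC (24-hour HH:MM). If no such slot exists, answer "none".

Uma → UTC: 03:30–04:15, 05:30–06:30, 07:15–07:30.
Elena → UTC: 04:30–04:45, 05:30–06:00, 06:15–06:45, 07:15–09:45.
Sofia → UTC: 07:45–08:30, 09:00–09:15, 11:45–12:00, 14:00–15:00.
Uma ∩ Elena: 05:30–06:00, 06:15–06:30, 07:15–07:30.
Uma ∩ Elena ∩ Sofia: (none).
Windows ≥ 45 min: (none).

none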